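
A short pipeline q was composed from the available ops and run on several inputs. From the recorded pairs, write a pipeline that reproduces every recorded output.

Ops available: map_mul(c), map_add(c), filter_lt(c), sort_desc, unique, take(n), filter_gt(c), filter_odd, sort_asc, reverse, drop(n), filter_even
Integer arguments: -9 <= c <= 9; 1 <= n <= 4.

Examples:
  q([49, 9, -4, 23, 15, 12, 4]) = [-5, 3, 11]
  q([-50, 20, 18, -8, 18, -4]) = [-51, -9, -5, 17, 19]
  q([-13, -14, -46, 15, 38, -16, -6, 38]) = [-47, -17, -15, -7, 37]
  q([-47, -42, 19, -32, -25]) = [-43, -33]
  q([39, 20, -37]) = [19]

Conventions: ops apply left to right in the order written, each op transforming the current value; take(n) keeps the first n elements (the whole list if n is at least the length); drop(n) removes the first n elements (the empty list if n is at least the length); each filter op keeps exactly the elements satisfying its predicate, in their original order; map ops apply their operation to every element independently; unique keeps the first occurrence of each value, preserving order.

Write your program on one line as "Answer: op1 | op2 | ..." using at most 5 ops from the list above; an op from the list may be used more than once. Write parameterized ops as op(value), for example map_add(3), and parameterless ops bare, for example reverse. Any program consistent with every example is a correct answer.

map_add(-6) | sort_asc | map_add(5) | unique | filter_odd

Check, running the answer program on each example:
  [49, 9, -4, 23, 15, 12, 4] -> [43, 3, -10, 17, 9, 6, -2] -> [-10, -2, 3, 6, 9, 17, 43] -> [-5, 3, 8, 11, 14, 22, 48] -> [-5, 3, 8, 11, 14, 22, 48] -> [-5, 3, 11]
  [-50, 20, 18, -8, 18, -4] -> [-56, 14, 12, -14, 12, -10] -> [-56, -14, -10, 12, 12, 14] -> [-51, -9, -5, 17, 17, 19] -> [-51, -9, -5, 17, 19] -> [-51, -9, -5, 17, 19]
  [-13, -14, -46, 15, 38, -16, -6, 38] -> [-19, -20, -52, 9, 32, -22, -12, 32] -> [-52, -22, -20, -19, -12, 9, 32, 32] -> [-47, -17, -15, -14, -7, 14, 37, 37] -> [-47, -17, -15, -14, -7, 14, 37] -> [-47, -17, -15, -7, 37]
  [-47, -42, 19, -32, -25] -> [-53, -48, 13, -38, -31] -> [-53, -48, -38, -31, 13] -> [-48, -43, -33, -26, 18] -> [-48, -43, -33, -26, 18] -> [-43, -33]
  [39, 20, -37] -> [33, 14, -43] -> [-43, 14, 33] -> [-38, 19, 38] -> [-38, 19, 38] -> [19]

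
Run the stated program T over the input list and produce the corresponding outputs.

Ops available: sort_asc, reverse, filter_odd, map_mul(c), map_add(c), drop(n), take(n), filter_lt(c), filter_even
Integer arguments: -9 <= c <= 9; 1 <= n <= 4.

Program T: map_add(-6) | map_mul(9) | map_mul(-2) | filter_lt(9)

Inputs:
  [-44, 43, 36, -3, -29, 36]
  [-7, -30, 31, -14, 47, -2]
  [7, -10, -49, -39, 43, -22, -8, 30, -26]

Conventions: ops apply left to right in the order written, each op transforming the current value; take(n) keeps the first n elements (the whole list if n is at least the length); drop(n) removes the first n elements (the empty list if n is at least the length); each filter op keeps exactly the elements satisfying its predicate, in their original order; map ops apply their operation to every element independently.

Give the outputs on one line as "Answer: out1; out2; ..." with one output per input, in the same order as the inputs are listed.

Execution, op by op:
  [-44, 43, 36, -3, -29, 36] -> [-50, 37, 30, -9, -35, 30] -> [-450, 333, 270, -81, -315, 270] -> [900, -666, -540, 162, 630, -540] -> [-666, -540, -540]
  [-7, -30, 31, -14, 47, -2] -> [-13, -36, 25, -20, 41, -8] -> [-117, -324, 225, -180, 369, -72] -> [234, 648, -450, 360, -738, 144] -> [-450, -738]
  [7, -10, -49, -39, 43, -22, -8, 30, -26] -> [1, -16, -55, -45, 37, -28, -14, 24, -32] -> [9, -144, -495, -405, 333, -252, -126, 216, -288] -> [-18, 288, 990, 810, -666, 504, 252, -432, 576] -> [-18, -666, -432]

[-666, -540, -540]; [-450, -738]; [-18, -666, -432]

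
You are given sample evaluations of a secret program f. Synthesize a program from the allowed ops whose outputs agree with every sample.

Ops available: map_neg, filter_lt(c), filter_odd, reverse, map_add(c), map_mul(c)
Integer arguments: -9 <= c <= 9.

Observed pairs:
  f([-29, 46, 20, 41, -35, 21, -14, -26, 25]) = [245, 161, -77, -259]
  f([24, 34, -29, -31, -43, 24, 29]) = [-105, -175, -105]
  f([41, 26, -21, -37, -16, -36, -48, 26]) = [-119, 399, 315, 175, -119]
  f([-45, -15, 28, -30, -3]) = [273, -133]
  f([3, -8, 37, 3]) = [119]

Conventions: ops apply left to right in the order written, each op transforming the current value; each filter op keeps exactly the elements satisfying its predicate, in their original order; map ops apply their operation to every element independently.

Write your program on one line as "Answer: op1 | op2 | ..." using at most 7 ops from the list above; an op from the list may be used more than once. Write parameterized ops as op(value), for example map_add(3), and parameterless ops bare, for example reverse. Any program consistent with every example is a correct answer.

reverse | map_add(-7) | map_neg | map_add(2) | map_mul(7) | filter_odd

Check, running the answer program on each example:
  [-29, 46, 20, 41, -35, 21, -14, -26, 25] -> [25, -26, -14, 21, -35, 41, 20, 46, -29] -> [18, -33, -21, 14, -42, 34, 13, 39, -36] -> [-18, 33, 21, -14, 42, -34, -13, -39, 36] -> [-16, 35, 23, -12, 44, -32, -11, -37, 38] -> [-112, 245, 161, -84, 308, -224, -77, -259, 266] -> [245, 161, -77, -259]
  [24, 34, -29, -31, -43, 24, 29] -> [29, 24, -43, -31, -29, 34, 24] -> [22, 17, -50, -38, -36, 27, 17] -> [-22, -17, 50, 38, 36, -27, -17] -> [-20, -15, 52, 40, 38, -25, -15] -> [-140, -105, 364, 280, 266, -175, -105] -> [-105, -175, -105]
  [41, 26, -21, -37, -16, -36, -48, 26] -> [26, -48, -36, -16, -37, -21, 26, 41] -> [19, -55, -43, -23, -44, -28, 19, 34] -> [-19, 55, 43, 23, 44, 28, -19, -34] -> [-17, 57, 45, 25, 46, 30, -17, -32] -> [-119, 399, 315, 175, 322, 210, -119, -224] -> [-119, 399, 315, 175, -119]
  [-45, -15, 28, -30, -3] -> [-3, -30, 28, -15, -45] -> [-10, -37, 21, -22, -52] -> [10, 37, -21, 22, 52] -> [12, 39, -19, 24, 54] -> [84, 273, -133, 168, 378] -> [273, -133]
  [3, -8, 37, 3] -> [3, 37, -8, 3] -> [-4, 30, -15, -4] -> [4, -30, 15, 4] -> [6, -28, 17, 6] -> [42, -196, 119, 42] -> [119]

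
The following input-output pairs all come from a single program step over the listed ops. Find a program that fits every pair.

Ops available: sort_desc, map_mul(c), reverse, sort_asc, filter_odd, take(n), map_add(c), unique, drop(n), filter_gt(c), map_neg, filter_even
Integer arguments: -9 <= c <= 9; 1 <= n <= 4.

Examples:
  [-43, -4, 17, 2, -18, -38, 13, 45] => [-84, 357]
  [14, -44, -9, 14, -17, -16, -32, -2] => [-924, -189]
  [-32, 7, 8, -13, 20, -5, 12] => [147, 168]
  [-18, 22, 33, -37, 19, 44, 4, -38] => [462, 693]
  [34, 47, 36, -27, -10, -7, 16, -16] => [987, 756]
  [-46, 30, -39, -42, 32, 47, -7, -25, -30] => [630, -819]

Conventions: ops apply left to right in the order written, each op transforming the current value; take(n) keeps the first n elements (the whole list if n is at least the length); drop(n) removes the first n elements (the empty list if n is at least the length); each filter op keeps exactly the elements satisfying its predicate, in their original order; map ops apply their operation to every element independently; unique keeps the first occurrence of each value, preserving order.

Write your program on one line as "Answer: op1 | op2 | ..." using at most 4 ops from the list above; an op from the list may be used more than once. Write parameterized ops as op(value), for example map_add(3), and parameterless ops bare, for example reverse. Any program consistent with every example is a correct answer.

map_mul(3) | take(3) | map_mul(7) | drop(1)

Check, running the answer program on each example:
  [-43, -4, 17, 2, -18, -38, 13, 45] -> [-129, -12, 51, 6, -54, -114, 39, 135] -> [-129, -12, 51] -> [-903, -84, 357] -> [-84, 357]
  [14, -44, -9, 14, -17, -16, -32, -2] -> [42, -132, -27, 42, -51, -48, -96, -6] -> [42, -132, -27] -> [294, -924, -189] -> [-924, -189]
  [-32, 7, 8, -13, 20, -5, 12] -> [-96, 21, 24, -39, 60, -15, 36] -> [-96, 21, 24] -> [-672, 147, 168] -> [147, 168]
  [-18, 22, 33, -37, 19, 44, 4, -38] -> [-54, 66, 99, -111, 57, 132, 12, -114] -> [-54, 66, 99] -> [-378, 462, 693] -> [462, 693]
  [34, 47, 36, -27, -10, -7, 16, -16] -> [102, 141, 108, -81, -30, -21, 48, -48] -> [102, 141, 108] -> [714, 987, 756] -> [987, 756]
  [-46, 30, -39, -42, 32, 47, -7, -25, -30] -> [-138, 90, -117, -126, 96, 141, -21, -75, -90] -> [-138, 90, -117] -> [-966, 630, -819] -> [630, -819]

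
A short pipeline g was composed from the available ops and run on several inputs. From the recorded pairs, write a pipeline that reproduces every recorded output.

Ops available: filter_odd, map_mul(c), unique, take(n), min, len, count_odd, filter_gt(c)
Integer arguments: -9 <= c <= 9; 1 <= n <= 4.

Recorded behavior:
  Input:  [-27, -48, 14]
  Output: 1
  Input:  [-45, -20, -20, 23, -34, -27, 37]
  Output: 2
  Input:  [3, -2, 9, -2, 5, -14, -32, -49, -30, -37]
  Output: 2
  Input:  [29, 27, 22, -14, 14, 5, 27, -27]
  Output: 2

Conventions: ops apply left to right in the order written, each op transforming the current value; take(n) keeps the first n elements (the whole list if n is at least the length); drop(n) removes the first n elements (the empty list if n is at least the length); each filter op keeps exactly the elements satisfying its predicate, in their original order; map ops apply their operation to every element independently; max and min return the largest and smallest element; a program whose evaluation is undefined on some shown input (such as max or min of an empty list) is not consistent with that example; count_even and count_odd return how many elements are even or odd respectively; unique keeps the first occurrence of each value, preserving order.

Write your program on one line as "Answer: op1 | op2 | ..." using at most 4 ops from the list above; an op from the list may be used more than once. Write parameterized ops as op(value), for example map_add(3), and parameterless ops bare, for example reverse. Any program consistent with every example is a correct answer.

filter_odd | take(2) | len

Check, running the answer program on each example:
  [-27, -48, 14] -> [-27] -> [-27] -> 1
  [-45, -20, -20, 23, -34, -27, 37] -> [-45, 23, -27, 37] -> [-45, 23] -> 2
  [3, -2, 9, -2, 5, -14, -32, -49, -30, -37] -> [3, 9, 5, -49, -37] -> [3, 9] -> 2
  [29, 27, 22, -14, 14, 5, 27, -27] -> [29, 27, 5, 27, -27] -> [29, 27] -> 2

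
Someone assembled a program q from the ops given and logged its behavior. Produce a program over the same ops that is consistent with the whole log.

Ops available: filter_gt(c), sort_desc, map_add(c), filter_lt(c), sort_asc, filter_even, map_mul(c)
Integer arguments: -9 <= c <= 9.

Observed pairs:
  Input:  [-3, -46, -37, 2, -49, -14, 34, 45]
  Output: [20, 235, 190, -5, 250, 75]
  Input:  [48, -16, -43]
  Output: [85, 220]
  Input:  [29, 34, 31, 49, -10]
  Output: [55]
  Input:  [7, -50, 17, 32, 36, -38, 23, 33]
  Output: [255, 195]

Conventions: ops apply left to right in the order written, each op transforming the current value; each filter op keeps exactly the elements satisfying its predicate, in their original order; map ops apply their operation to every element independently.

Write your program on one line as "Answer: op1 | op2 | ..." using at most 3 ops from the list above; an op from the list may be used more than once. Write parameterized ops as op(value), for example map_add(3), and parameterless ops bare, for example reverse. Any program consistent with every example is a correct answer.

map_add(-1) | filter_lt(6) | map_mul(-5)

Check, running the answer program on each example:
  [-3, -46, -37, 2, -49, -14, 34, 45] -> [-4, -47, -38, 1, -50, -15, 33, 44] -> [-4, -47, -38, 1, -50, -15] -> [20, 235, 190, -5, 250, 75]
  [48, -16, -43] -> [47, -17, -44] -> [-17, -44] -> [85, 220]
  [29, 34, 31, 49, -10] -> [28, 33, 30, 48, -11] -> [-11] -> [55]
  [7, -50, 17, 32, 36, -38, 23, 33] -> [6, -51, 16, 31, 35, -39, 22, 32] -> [-51, -39] -> [255, 195]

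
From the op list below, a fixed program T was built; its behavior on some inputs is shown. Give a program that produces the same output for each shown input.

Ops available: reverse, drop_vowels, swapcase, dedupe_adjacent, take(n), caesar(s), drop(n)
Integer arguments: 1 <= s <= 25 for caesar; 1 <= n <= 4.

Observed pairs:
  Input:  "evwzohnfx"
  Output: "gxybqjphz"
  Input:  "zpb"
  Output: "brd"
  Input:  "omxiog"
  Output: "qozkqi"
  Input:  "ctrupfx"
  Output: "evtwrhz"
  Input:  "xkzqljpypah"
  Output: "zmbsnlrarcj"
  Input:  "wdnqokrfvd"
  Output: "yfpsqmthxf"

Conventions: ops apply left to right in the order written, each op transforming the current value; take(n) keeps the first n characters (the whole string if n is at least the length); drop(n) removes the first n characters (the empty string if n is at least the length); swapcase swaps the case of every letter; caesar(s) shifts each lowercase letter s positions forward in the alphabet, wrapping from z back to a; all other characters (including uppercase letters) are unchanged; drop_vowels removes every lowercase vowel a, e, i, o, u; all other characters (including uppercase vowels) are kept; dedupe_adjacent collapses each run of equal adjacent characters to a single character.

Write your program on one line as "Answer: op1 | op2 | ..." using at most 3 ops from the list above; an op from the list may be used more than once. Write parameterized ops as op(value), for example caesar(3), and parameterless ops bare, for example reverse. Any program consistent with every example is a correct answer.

caesar(16) | caesar(12)

Check, running the answer program on each example:
  "evwzohnfx" -> "ulmpexdvn" -> "gxybqjphz"
  "zpb" -> "pfr" -> "brd"
  "omxiog" -> "ecnyew" -> "qozkqi"
  "ctrupfx" -> "sjhkfvn" -> "evtwrhz"
  "xkzqljpypah" -> "napgbzfofqx" -> "zmbsnlrarcj"
  "wdnqokrfvd" -> "mtdgeahvlt" -> "yfpsqmthxf"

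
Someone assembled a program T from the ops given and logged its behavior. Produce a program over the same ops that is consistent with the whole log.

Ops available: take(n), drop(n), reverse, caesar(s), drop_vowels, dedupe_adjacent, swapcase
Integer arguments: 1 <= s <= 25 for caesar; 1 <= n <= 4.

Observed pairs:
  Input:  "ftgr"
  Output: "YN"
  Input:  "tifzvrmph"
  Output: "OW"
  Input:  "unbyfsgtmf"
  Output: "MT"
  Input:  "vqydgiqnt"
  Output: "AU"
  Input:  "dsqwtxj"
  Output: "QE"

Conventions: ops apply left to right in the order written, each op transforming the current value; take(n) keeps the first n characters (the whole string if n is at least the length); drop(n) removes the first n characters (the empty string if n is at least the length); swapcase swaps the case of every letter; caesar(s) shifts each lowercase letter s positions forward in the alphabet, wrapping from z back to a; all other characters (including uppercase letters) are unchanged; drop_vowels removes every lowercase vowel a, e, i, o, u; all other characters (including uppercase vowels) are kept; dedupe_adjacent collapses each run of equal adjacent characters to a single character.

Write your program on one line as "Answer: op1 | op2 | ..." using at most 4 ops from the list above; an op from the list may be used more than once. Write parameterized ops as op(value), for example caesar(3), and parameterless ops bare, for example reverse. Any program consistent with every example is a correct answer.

reverse | caesar(7) | take(2) | swapcase

Check, running the answer program on each example:
  "ftgr" -> "rgtf" -> "ynam" -> "yn" -> "YN"
  "tifzvrmph" -> "hpmrvzfit" -> "owtycgmpa" -> "ow" -> "OW"
  "unbyfsgtmf" -> "fmtgsfybnu" -> "mtanzmfiub" -> "mt" -> "MT"
  "vqydgiqnt" -> "tnqigdyqv" -> "auxpnkfxc" -> "au" -> "AU"
  "dsqwtxj" -> "jxtwqsd" -> "qeadxzk" -> "qe" -> "QE"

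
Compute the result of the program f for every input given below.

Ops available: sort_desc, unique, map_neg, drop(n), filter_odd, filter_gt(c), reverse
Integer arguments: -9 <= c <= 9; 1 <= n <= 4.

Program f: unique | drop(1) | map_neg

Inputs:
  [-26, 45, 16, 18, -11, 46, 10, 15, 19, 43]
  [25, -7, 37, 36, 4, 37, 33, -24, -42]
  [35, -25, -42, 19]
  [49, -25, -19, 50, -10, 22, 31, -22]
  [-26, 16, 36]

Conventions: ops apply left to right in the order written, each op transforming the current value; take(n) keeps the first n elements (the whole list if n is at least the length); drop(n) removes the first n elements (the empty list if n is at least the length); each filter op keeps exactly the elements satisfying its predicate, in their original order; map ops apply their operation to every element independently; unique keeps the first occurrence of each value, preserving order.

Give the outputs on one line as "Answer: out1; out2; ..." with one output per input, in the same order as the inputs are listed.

[-45, -16, -18, 11, -46, -10, -15, -19, -43]; [7, -37, -36, -4, -33, 24, 42]; [25, 42, -19]; [25, 19, -50, 10, -22, -31, 22]; [-16, -36]

Execution, op by op:
  [-26, 45, 16, 18, -11, 46, 10, 15, 19, 43] -> [-26, 45, 16, 18, -11, 46, 10, 15, 19, 43] -> [45, 16, 18, -11, 46, 10, 15, 19, 43] -> [-45, -16, -18, 11, -46, -10, -15, -19, -43]
  [25, -7, 37, 36, 4, 37, 33, -24, -42] -> [25, -7, 37, 36, 4, 33, -24, -42] -> [-7, 37, 36, 4, 33, -24, -42] -> [7, -37, -36, -4, -33, 24, 42]
  [35, -25, -42, 19] -> [35, -25, -42, 19] -> [-25, -42, 19] -> [25, 42, -19]
  [49, -25, -19, 50, -10, 22, 31, -22] -> [49, -25, -19, 50, -10, 22, 31, -22] -> [-25, -19, 50, -10, 22, 31, -22] -> [25, 19, -50, 10, -22, -31, 22]
  [-26, 16, 36] -> [-26, 16, 36] -> [16, 36] -> [-16, -36]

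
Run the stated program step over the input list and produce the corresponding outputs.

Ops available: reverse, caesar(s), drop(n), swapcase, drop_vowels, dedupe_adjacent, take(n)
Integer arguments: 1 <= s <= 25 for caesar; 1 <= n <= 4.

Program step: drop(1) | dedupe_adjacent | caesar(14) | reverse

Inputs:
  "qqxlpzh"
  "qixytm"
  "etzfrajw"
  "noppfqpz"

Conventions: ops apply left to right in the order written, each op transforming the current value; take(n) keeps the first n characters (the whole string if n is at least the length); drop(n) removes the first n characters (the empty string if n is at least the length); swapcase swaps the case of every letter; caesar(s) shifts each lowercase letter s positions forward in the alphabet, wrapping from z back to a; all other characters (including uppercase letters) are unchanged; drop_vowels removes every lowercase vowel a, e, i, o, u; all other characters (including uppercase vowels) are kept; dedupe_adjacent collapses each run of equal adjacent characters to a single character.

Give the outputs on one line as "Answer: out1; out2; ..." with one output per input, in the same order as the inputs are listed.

"vndzle"; "ahmlw"; "kxoftnh"; "ndetdc"

Execution, op by op:
  "qqxlpzh" -> "qxlpzh" -> "qxlpzh" -> "elzdnv" -> "vndzle"
  "qixytm" -> "ixytm" -> "ixytm" -> "wlmha" -> "ahmlw"
  "etzfrajw" -> "tzfrajw" -> "tzfrajw" -> "hntfoxk" -> "kxoftnh"
  "noppfqpz" -> "oppfqpz" -> "opfqpz" -> "cdtedn" -> "ndetdc"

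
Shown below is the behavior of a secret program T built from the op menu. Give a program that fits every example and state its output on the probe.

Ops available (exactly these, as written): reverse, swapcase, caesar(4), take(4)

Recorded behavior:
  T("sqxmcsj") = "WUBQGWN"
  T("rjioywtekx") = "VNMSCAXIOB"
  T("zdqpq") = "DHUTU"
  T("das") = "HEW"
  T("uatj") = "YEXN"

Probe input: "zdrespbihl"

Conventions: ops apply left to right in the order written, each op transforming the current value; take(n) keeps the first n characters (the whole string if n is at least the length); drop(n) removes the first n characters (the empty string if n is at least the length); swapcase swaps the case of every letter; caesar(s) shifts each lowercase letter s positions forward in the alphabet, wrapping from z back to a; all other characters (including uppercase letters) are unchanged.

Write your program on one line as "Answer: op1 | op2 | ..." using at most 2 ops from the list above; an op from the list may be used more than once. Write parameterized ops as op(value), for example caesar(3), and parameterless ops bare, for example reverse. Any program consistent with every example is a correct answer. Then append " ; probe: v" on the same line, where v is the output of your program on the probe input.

caesar(4) | swapcase ; probe: "DHVIWTFMLP"

Check, running the answer program on each example:
  "sqxmcsj" -> "wubqgwn" -> "WUBQGWN"
  "rjioywtekx" -> "vnmscaxiob" -> "VNMSCAXIOB"
  "zdqpq" -> "dhutu" -> "DHUTU"
  "das" -> "hew" -> "HEW"
  "uatj" -> "yexn" -> "YEXN"
  probe: "zdrespbihl" -> "dhviwtfmlp" -> "DHVIWTFMLP"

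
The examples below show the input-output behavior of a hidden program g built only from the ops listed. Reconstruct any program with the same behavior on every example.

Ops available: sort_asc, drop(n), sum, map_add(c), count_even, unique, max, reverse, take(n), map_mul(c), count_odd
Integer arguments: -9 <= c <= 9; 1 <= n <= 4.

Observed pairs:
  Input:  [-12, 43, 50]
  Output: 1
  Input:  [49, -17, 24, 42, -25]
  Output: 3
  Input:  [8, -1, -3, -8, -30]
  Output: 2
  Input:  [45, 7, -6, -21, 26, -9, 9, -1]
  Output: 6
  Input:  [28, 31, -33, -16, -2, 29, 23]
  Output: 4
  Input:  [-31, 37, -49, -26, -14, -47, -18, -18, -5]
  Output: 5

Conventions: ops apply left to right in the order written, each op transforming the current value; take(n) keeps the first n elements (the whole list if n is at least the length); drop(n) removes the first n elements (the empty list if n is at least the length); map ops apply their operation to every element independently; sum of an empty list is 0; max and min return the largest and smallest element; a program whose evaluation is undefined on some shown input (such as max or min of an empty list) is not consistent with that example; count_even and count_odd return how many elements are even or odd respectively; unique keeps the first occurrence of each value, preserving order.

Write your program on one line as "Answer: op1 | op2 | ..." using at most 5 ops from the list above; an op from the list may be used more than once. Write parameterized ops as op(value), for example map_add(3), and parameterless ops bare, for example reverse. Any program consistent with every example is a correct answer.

map_add(-3) | unique | sort_asc | map_mul(-3) | count_even

Check, running the answer program on each example:
  [-12, 43, 50] -> [-15, 40, 47] -> [-15, 40, 47] -> [-15, 40, 47] -> [45, -120, -141] -> 1
  [49, -17, 24, 42, -25] -> [46, -20, 21, 39, -28] -> [46, -20, 21, 39, -28] -> [-28, -20, 21, 39, 46] -> [84, 60, -63, -117, -138] -> 3
  [8, -1, -3, -8, -30] -> [5, -4, -6, -11, -33] -> [5, -4, -6, -11, -33] -> [-33, -11, -6, -4, 5] -> [99, 33, 18, 12, -15] -> 2
  [45, 7, -6, -21, 26, -9, 9, -1] -> [42, 4, -9, -24, 23, -12, 6, -4] -> [42, 4, -9, -24, 23, -12, 6, -4] -> [-24, -12, -9, -4, 4, 6, 23, 42] -> [72, 36, 27, 12, -12, -18, -69, -126] -> 6
  [28, 31, -33, -16, -2, 29, 23] -> [25, 28, -36, -19, -5, 26, 20] -> [25, 28, -36, -19, -5, 26, 20] -> [-36, -19, -5, 20, 25, 26, 28] -> [108, 57, 15, -60, -75, -78, -84] -> 4
  [-31, 37, -49, -26, -14, -47, -18, -18, -5] -> [-34, 34, -52, -29, -17, -50, -21, -21, -8] -> [-34, 34, -52, -29, -17, -50, -21, -8] -> [-52, -50, -34, -29, -21, -17, -8, 34] -> [156, 150, 102, 87, 63, 51, 24, -102] -> 5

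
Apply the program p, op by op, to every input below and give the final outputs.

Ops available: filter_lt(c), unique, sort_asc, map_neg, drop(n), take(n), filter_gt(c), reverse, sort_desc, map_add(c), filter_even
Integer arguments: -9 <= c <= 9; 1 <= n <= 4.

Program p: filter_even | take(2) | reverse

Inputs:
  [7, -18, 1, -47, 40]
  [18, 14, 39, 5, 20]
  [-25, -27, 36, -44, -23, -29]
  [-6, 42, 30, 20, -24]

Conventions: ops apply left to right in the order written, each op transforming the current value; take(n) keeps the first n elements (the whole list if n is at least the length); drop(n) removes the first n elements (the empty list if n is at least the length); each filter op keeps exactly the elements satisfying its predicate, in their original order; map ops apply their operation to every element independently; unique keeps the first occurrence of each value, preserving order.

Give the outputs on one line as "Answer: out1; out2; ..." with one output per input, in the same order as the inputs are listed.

[40, -18]; [14, 18]; [-44, 36]; [42, -6]

Execution, op by op:
  [7, -18, 1, -47, 40] -> [-18, 40] -> [-18, 40] -> [40, -18]
  [18, 14, 39, 5, 20] -> [18, 14, 20] -> [18, 14] -> [14, 18]
  [-25, -27, 36, -44, -23, -29] -> [36, -44] -> [36, -44] -> [-44, 36]
  [-6, 42, 30, 20, -24] -> [-6, 42, 30, 20, -24] -> [-6, 42] -> [42, -6]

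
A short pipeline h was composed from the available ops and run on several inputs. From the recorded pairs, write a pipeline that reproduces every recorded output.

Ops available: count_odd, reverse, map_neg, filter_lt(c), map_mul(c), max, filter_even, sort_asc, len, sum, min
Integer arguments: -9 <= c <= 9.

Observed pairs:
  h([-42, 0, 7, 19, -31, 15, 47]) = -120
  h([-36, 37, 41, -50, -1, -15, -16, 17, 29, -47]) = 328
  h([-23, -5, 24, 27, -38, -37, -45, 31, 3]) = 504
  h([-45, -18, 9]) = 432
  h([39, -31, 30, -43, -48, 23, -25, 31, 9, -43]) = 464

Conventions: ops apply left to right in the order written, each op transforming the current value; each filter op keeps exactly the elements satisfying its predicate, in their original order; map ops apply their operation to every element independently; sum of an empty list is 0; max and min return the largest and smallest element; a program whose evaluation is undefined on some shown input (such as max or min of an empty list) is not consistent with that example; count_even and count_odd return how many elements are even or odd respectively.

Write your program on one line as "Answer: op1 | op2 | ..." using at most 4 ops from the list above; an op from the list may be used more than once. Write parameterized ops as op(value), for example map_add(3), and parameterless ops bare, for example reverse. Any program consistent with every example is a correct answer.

map_mul(8) | map_mul(-1) | sum

Check, running the answer program on each example:
  [-42, 0, 7, 19, -31, 15, 47] -> [-336, 0, 56, 152, -248, 120, 376] -> [336, 0, -56, -152, 248, -120, -376] -> -120
  [-36, 37, 41, -50, -1, -15, -16, 17, 29, -47] -> [-288, 296, 328, -400, -8, -120, -128, 136, 232, -376] -> [288, -296, -328, 400, 8, 120, 128, -136, -232, 376] -> 328
  [-23, -5, 24, 27, -38, -37, -45, 31, 3] -> [-184, -40, 192, 216, -304, -296, -360, 248, 24] -> [184, 40, -192, -216, 304, 296, 360, -248, -24] -> 504
  [-45, -18, 9] -> [-360, -144, 72] -> [360, 144, -72] -> 432
  [39, -31, 30, -43, -48, 23, -25, 31, 9, -43] -> [312, -248, 240, -344, -384, 184, -200, 248, 72, -344] -> [-312, 248, -240, 344, 384, -184, 200, -248, -72, 344] -> 464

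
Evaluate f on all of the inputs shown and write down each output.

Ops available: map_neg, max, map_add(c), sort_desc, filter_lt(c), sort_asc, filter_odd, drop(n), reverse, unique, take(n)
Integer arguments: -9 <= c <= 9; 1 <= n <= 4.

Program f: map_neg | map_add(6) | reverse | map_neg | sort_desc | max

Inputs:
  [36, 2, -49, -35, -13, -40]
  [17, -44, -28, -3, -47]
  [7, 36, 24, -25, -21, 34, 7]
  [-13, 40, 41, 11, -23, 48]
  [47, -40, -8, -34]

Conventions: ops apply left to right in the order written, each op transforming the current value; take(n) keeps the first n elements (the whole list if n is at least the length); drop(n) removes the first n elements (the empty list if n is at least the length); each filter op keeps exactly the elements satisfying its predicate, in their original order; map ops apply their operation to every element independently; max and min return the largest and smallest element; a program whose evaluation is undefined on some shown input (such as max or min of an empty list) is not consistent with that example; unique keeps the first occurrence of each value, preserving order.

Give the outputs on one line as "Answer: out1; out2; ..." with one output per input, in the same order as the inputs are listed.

Execution, op by op:
  [36, 2, -49, -35, -13, -40] -> [-36, -2, 49, 35, 13, 40] -> [-30, 4, 55, 41, 19, 46] -> [46, 19, 41, 55, 4, -30] -> [-46, -19, -41, -55, -4, 30] -> [30, -4, -19, -41, -46, -55] -> 30
  [17, -44, -28, -3, -47] -> [-17, 44, 28, 3, 47] -> [-11, 50, 34, 9, 53] -> [53, 9, 34, 50, -11] -> [-53, -9, -34, -50, 11] -> [11, -9, -34, -50, -53] -> 11
  [7, 36, 24, -25, -21, 34, 7] -> [-7, -36, -24, 25, 21, -34, -7] -> [-1, -30, -18, 31, 27, -28, -1] -> [-1, -28, 27, 31, -18, -30, -1] -> [1, 28, -27, -31, 18, 30, 1] -> [30, 28, 18, 1, 1, -27, -31] -> 30
  [-13, 40, 41, 11, -23, 48] -> [13, -40, -41, -11, 23, -48] -> [19, -34, -35, -5, 29, -42] -> [-42, 29, -5, -35, -34, 19] -> [42, -29, 5, 35, 34, -19] -> [42, 35, 34, 5, -19, -29] -> 42
  [47, -40, -8, -34] -> [-47, 40, 8, 34] -> [-41, 46, 14, 40] -> [40, 14, 46, -41] -> [-40, -14, -46, 41] -> [41, -14, -40, -46] -> 41

30; 11; 30; 42; 41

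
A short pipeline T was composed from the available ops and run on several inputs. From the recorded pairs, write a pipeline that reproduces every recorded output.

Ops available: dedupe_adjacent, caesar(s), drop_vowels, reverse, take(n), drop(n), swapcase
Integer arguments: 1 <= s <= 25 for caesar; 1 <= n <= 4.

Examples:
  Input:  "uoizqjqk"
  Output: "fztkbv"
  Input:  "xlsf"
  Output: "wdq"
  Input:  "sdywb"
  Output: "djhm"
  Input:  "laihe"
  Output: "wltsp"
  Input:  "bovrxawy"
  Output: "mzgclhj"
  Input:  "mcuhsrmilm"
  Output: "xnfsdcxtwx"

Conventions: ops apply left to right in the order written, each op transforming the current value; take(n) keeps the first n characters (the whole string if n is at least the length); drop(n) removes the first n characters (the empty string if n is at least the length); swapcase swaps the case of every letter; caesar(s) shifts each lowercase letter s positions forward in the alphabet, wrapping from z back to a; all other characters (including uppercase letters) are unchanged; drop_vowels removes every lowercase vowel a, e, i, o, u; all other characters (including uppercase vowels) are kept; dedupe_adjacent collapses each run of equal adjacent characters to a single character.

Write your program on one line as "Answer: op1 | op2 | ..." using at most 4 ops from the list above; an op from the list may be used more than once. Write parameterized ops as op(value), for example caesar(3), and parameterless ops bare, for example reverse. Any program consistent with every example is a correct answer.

caesar(11) | drop_vowels | dedupe_adjacent

Check, running the answer program on each example:
  "uoizqjqk" -> "fztkbubv" -> "fztkbbv" -> "fztkbv"
  "xlsf" -> "iwdq" -> "wdq" -> "wdq"
  "sdywb" -> "dojhm" -> "djhm" -> "djhm"
  "laihe" -> "wltsp" -> "wltsp" -> "wltsp"
  "bovrxawy" -> "mzgcilhj" -> "mzgclhj" -> "mzgclhj"
  "mcuhsrmilm" -> "xnfsdcxtwx" -> "xnfsdcxtwx" -> "xnfsdcxtwx"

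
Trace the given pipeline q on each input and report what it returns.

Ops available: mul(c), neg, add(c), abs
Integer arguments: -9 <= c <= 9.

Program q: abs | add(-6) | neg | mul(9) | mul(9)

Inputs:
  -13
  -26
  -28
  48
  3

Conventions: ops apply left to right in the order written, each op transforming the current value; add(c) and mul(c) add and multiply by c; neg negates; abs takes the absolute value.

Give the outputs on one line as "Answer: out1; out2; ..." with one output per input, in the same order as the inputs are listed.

-567; -1620; -1782; -3402; 243

Execution, op by op:
  -13 -> 13 -> 7 -> -7 -> -63 -> -567
  -26 -> 26 -> 20 -> -20 -> -180 -> -1620
  -28 -> 28 -> 22 -> -22 -> -198 -> -1782
  48 -> 48 -> 42 -> -42 -> -378 -> -3402
  3 -> 3 -> -3 -> 3 -> 27 -> 243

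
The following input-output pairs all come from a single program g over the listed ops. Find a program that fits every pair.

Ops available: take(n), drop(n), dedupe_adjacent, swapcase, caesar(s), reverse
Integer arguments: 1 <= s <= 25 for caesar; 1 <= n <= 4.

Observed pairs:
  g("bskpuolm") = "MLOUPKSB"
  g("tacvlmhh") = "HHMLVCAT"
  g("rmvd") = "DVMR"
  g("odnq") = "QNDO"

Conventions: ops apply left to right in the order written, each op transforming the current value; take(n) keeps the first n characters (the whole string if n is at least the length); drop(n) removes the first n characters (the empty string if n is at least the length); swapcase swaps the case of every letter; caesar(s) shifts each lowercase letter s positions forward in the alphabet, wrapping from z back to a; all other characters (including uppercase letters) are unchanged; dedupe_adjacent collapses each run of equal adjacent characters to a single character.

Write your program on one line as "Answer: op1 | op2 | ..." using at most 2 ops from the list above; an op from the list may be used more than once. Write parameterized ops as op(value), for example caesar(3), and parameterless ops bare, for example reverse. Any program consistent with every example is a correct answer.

swapcase | reverse

Check, running the answer program on each example:
  "bskpuolm" -> "BSKPUOLM" -> "MLOUPKSB"
  "tacvlmhh" -> "TACVLMHH" -> "HHMLVCAT"
  "rmvd" -> "RMVD" -> "DVMR"
  "odnq" -> "ODNQ" -> "QNDO"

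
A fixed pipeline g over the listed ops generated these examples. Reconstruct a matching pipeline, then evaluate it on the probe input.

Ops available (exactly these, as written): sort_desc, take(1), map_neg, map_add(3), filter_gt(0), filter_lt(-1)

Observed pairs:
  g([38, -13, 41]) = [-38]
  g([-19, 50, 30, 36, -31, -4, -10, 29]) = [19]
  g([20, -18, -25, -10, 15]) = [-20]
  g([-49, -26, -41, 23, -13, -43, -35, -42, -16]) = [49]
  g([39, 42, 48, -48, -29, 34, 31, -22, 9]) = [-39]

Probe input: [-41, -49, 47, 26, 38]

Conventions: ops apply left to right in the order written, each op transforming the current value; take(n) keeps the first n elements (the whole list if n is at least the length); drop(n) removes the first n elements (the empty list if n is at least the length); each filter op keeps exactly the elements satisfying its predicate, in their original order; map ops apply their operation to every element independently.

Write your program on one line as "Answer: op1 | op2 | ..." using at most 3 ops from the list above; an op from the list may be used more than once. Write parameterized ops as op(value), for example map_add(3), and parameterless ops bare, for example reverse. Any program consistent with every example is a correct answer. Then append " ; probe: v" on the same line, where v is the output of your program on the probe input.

take(1) | map_neg ; probe: [41]

Check, running the answer program on each example:
  [38, -13, 41] -> [38] -> [-38]
  [-19, 50, 30, 36, -31, -4, -10, 29] -> [-19] -> [19]
  [20, -18, -25, -10, 15] -> [20] -> [-20]
  [-49, -26, -41, 23, -13, -43, -35, -42, -16] -> [-49] -> [49]
  [39, 42, 48, -48, -29, 34, 31, -22, 9] -> [39] -> [-39]
  probe: [-41, -49, 47, 26, 38] -> [-41] -> [41]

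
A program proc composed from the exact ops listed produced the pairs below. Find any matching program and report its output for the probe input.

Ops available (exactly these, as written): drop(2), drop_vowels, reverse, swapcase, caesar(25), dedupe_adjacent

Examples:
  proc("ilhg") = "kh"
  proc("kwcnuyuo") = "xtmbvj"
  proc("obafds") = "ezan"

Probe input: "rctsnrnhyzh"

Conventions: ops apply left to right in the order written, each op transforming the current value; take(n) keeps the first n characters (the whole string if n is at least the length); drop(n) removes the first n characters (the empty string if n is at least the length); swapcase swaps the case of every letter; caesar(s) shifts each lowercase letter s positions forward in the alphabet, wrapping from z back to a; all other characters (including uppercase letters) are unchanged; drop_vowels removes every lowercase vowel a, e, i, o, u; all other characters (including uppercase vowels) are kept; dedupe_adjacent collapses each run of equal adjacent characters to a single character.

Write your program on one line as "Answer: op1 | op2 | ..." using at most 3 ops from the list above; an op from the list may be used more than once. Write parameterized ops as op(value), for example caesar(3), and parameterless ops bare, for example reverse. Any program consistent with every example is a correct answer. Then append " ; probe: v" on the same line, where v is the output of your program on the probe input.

reverse | drop(2) | caesar(25) ; probe: "xgmqmrsbq"

Check, running the answer program on each example:
  "ilhg" -> "ghli" -> "li" -> "kh"
  "kwcnuyuo" -> "ouyuncwk" -> "yuncwk" -> "xtmbvj"
  "obafds" -> "sdfabo" -> "fabo" -> "ezan"
  probe: "rctsnrnhyzh" -> "hzyhnrnstcr" -> "yhnrnstcr" -> "xgmqmrsbq"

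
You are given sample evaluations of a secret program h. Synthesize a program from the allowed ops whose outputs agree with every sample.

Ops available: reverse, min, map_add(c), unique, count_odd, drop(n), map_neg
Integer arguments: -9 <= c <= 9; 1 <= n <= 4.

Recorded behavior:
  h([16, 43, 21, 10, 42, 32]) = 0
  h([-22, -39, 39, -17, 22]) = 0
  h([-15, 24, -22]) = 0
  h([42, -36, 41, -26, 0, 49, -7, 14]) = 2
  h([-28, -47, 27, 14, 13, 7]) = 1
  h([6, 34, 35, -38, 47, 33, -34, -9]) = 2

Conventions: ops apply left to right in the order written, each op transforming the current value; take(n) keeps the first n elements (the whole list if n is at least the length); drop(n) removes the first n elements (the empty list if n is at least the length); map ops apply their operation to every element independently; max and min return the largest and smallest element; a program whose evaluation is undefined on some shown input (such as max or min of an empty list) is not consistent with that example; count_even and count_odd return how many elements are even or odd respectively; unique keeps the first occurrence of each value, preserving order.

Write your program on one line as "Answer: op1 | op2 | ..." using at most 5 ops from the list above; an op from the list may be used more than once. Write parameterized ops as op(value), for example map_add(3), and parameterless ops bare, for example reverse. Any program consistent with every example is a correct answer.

drop(2) | drop(2) | drop(1) | count_odd

Check, running the answer program on each example:
  [16, 43, 21, 10, 42, 32] -> [21, 10, 42, 32] -> [42, 32] -> [32] -> 0
  [-22, -39, 39, -17, 22] -> [39, -17, 22] -> [22] -> [] -> 0
  [-15, 24, -22] -> [-22] -> [] -> [] -> 0
  [42, -36, 41, -26, 0, 49, -7, 14] -> [41, -26, 0, 49, -7, 14] -> [0, 49, -7, 14] -> [49, -7, 14] -> 2
  [-28, -47, 27, 14, 13, 7] -> [27, 14, 13, 7] -> [13, 7] -> [7] -> 1
  [6, 34, 35, -38, 47, 33, -34, -9] -> [35, -38, 47, 33, -34, -9] -> [47, 33, -34, -9] -> [33, -34, -9] -> 2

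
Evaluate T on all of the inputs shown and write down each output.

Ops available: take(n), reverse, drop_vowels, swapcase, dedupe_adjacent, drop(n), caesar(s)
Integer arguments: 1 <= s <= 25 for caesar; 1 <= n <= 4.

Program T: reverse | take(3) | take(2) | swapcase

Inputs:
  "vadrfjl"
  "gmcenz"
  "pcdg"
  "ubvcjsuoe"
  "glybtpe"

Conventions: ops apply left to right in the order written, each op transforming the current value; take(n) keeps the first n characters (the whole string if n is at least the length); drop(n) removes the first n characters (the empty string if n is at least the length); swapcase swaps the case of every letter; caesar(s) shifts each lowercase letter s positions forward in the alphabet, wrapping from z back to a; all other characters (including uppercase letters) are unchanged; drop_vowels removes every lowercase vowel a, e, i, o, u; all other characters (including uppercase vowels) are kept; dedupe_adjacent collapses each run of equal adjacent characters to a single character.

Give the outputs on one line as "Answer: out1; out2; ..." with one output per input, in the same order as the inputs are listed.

"LJ"; "ZN"; "GD"; "EO"; "EP"

Execution, op by op:
  "vadrfjl" -> "ljfrdav" -> "ljf" -> "lj" -> "LJ"
  "gmcenz" -> "znecmg" -> "zne" -> "zn" -> "ZN"
  "pcdg" -> "gdcp" -> "gdc" -> "gd" -> "GD"
  "ubvcjsuoe" -> "eousjcvbu" -> "eou" -> "eo" -> "EO"
  "glybtpe" -> "eptbylg" -> "ept" -> "ep" -> "EP"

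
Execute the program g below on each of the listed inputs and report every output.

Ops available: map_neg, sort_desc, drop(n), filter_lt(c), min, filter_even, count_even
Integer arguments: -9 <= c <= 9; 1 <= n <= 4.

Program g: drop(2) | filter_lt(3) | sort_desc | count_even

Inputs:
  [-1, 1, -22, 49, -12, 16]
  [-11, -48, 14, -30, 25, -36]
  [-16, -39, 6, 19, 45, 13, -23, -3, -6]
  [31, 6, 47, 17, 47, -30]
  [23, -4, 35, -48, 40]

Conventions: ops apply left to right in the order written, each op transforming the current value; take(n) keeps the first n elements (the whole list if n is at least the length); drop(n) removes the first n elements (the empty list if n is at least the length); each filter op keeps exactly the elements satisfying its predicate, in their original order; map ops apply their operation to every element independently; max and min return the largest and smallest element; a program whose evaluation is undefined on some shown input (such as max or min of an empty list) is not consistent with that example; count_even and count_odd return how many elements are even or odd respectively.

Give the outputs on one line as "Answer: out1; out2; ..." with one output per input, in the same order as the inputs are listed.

Execution, op by op:
  [-1, 1, -22, 49, -12, 16] -> [-22, 49, -12, 16] -> [-22, -12] -> [-12, -22] -> 2
  [-11, -48, 14, -30, 25, -36] -> [14, -30, 25, -36] -> [-30, -36] -> [-30, -36] -> 2
  [-16, -39, 6, 19, 45, 13, -23, -3, -6] -> [6, 19, 45, 13, -23, -3, -6] -> [-23, -3, -6] -> [-3, -6, -23] -> 1
  [31, 6, 47, 17, 47, -30] -> [47, 17, 47, -30] -> [-30] -> [-30] -> 1
  [23, -4, 35, -48, 40] -> [35, -48, 40] -> [-48] -> [-48] -> 1

2; 2; 1; 1; 1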